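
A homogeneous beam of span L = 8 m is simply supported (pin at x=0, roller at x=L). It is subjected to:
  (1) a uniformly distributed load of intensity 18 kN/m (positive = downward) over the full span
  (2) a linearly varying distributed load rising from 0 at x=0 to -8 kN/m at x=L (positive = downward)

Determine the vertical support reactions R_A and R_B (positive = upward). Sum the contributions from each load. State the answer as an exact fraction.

R_A = 184/3 kN, R_B = 152/3 kN

Load 1 — uniform load w=18 kN/m over full span:
  R_A = wL/2 = 18·8/2 = 72 kN
  R_B = wL/2 = 18·8/2 = 72 kN
Load 2 — triangular load w₀=-8 kN/m (0→w₀ over full span):
  R_A = w₀L/6 = (-8)·8/6 = -32/3 kN
  R_B = w₀L/3 = (-8)·8/3 = -64/3 kN
Superposition: R_A = 184/3 kN, R_B = 152/3 kN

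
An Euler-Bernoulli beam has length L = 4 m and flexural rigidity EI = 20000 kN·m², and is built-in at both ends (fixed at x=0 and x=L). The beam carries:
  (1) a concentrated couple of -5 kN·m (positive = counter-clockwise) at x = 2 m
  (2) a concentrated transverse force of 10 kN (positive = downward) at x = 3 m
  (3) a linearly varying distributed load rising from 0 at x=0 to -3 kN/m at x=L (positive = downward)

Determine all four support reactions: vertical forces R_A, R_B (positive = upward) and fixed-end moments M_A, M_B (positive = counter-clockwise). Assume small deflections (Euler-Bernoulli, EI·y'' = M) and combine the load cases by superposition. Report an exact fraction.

R_A = -169/80 kN, M_A = -39/40 kN·m, R_B = 489/80 kN, M_B = -179/40 kN·m

Load 1 — applied couple M₀=-5 kN·m at a=2 m (b=L-a=2):
  R_A = 6M₀ab/L³ = 6·(-5)·2·2/4³ = -15/8 kN
  M_A = M₀b(2a-b)/L² = (-5)·2·(2·2-2)/4² = -5/4 kN·m
  R_B = -6M₀ab/L³ = -6·(-5)·2·2/4³ = 15/8 kN
  M_B = M₀a(2b-a)/L² = (-5)·2·(2·2-2)/4² = -5/4 kN·m
Load 2 — point force P=10 kN at a=3 m (b=L-a=1):
  R_A = Pb²(3a+b)/L³ = 10·1²·(3·3+1)/4³ = 25/16 kN
  M_A = Pab²/L² = 10·3·1²/4² = 15/8 kN·m
  R_B = Pa²(a+3b)/L³ = 10·3²·(3+3·1)/4³ = 135/16 kN
  M_B = -Pa²b/L² = -10·3²·1/4² = -45/8 kN·m
Load 3 — triangular load w₀=-3 kN/m (0→w₀ over full span):
  R_A = 3w₀L/20 = 3·(-3)·4/20 = -9/5 kN
  M_A = w₀L²/30 = (-3)·4²/30 = -8/5 kN·m
  R_B = 7w₀L/20 = 7·(-3)·4/20 = -21/5 kN
  M_B = -w₀L²/20 = -(-3)·4²/20 = 12/5 kN·m
Superposition: R_A = -169/80 kN, M_A = -39/40 kN·m, R_B = 489/80 kN, M_B = -179/40 kN·m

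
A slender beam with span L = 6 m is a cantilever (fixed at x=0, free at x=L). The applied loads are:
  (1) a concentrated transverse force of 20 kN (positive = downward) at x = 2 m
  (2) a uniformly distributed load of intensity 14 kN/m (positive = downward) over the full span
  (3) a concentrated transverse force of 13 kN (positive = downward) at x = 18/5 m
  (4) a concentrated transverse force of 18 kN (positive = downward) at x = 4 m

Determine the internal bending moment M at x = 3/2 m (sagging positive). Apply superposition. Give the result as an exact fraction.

M(3/2) = -4481/20 kN·m

Load 1 — point force P=20 kN at a=2 m (b=L-a=4):
  M_1 = -P(a-x)  [x≤a] = -20·(2-(3/2)) = -10 kN·m
Load 2 — uniform load w=14 kN/m over full span:
  M_2 = -w(L-x)²/2 = -14·(6-(3/2))²/2 = -567/4 kN·m
Load 3 — point force P=13 kN at a=18/5 m (b=L-a=12/5):
  M_3 = -P(a-x)  [x≤a] = -13·((18/5)-(3/2)) = -273/10 kN·m
Load 4 — point force P=18 kN at a=4 m (b=L-a=2):
  M_4 = -P(a-x)  [x≤a] = -18·(4-(3/2)) = -45 kN·m
Superposition: M = Σ M_i = -4481/20 kN·m ≈ -224.050000 kN·m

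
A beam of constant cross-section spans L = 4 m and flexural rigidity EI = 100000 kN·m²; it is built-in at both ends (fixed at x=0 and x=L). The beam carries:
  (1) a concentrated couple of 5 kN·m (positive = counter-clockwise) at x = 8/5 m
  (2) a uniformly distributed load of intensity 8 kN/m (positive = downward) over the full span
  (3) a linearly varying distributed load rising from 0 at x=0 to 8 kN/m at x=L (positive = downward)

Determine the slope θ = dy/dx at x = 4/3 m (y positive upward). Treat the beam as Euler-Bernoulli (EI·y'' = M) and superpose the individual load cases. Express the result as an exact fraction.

Load 1 — applied couple M₀=5 kN·m at a=8/5 m (b=L-a=12/5):
  θ_1 = (R_Ax²/2 - M_Ax)/EI  [x≤a] with R_A=9/5, M_A=3/5 = ((9/5)·(4/3)²/2 - (3/5)·(4/3))/100000 = 1/125000 rad
Load 2 — uniform load w=8 kN/m over full span:
  θ_2 = -wx(L-x)(L-2x)/(12EI) = -8·(4/3)·(4-(4/3))·(4-2·(4/3))/(12·100000) = -8/253125 rad
Load 3 — triangular load w₀=8 kN/m (0→w₀ over full span):
  θ_3 = -w₀(2x(L-x)(L-2x)(x+2L)+x²(L-x)²)/(120LEI) = -8·(2·(4/3)·(4-(4/3))·(4-2·(4/3))·((4/3)+2·4)+(4/3)²·(4-(4/3))²)/(120·4·100000) = -64/3796875 rad
Superposition: θ = Σ θ_i = -1229/30375000 rad ≈ -0.000040 rad

θ(4/3) = -1229/30375000 rad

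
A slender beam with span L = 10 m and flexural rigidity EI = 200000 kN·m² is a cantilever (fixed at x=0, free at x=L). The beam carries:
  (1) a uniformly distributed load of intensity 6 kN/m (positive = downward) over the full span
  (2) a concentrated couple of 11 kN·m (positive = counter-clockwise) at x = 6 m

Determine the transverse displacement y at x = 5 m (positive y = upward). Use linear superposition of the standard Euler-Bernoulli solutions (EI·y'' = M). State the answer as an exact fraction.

Load 1 — uniform load w=6 kN/m over full span:
  y_1 = -wx²(x²-4Lx+6L²)/(24EI) = -6·5²·(5²-4·10·5+6·10²)/(24·200000) = -17/1280 m
Load 2 — applied couple M₀=11 kN·m at a=6 m (b=L-a=4):
  y_2 = M₀x²/(2EI)  [x≤a] = 11·5²/(2·200000) = 11/16000 m
Superposition: y = Σ y_i = -403/32000 m ≈ -0.012594 m

y(5) = -403/32000 m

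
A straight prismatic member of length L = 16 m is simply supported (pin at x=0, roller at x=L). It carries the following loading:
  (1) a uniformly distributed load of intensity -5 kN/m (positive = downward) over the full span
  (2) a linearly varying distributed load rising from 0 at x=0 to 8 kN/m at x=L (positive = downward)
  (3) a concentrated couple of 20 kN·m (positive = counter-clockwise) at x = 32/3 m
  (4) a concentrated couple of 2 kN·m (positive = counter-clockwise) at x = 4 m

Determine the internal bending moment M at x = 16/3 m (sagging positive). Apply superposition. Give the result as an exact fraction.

Load 1 — uniform load w=-5 kN/m over full span:
  M_1 = wx(L-x)/2 = (-5)·(16/3)·(16-(16/3))/2 = -1280/9 kN·m
Load 2 — triangular load w₀=8 kN/m (0→w₀ over full span):
  M_2 = w₀Lx/6 - w₀x³/(6L) = 8·16·(16/3)/6 - 8·(16/3)³/(6·16) = 8192/81 kN·m
Load 3 — applied couple M₀=20 kN·m at a=32/3 m (b=L-a=16/3):
  M_3 = M₀x/L  [x≤a] = 20·(16/3)/16 = 20/3 kN·m
Load 4 — applied couple M₀=2 kN·m at a=4 m (b=L-a=12):
  M_4 = M₀x/L - M₀  [x>a] = 2·(16/3)/16 - 2 = -4/3 kN·m
Superposition: M = Σ M_i = -2896/81 kN·m ≈ -35.753086 kN·m

M(16/3) = -2896/81 kN·m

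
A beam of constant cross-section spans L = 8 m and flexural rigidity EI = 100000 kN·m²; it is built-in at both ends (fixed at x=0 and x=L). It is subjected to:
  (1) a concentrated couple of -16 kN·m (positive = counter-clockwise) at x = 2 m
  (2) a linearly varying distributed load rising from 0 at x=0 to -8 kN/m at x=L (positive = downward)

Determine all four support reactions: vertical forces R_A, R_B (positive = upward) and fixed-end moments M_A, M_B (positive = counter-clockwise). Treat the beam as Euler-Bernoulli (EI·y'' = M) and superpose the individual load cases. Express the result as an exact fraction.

R_A = -237/20 kN, M_A = -211/15 kN·m, R_B = -403/20 kN, M_B = 103/5 kN·m

Load 1 — applied couple M₀=-16 kN·m at a=2 m (b=L-a=6):
  R_A = 6M₀ab/L³ = 6·(-16)·2·6/8³ = -9/4 kN
  M_A = M₀b(2a-b)/L² = (-16)·6·(2·2-6)/8² = 3 kN·m
  R_B = -6M₀ab/L³ = -6·(-16)·2·6/8³ = 9/4 kN
  M_B = M₀a(2b-a)/L² = (-16)·2·(2·6-2)/8² = -5 kN·m
Load 2 — triangular load w₀=-8 kN/m (0→w₀ over full span):
  R_A = 3w₀L/20 = 3·(-8)·8/20 = -48/5 kN
  M_A = w₀L²/30 = (-8)·8²/30 = -256/15 kN·m
  R_B = 7w₀L/20 = 7·(-8)·8/20 = -112/5 kN
  M_B = -w₀L²/20 = -(-8)·8²/20 = 128/5 kN·m
Superposition: R_A = -237/20 kN, M_A = -211/15 kN·m, R_B = -403/20 kN, M_B = 103/5 kN·m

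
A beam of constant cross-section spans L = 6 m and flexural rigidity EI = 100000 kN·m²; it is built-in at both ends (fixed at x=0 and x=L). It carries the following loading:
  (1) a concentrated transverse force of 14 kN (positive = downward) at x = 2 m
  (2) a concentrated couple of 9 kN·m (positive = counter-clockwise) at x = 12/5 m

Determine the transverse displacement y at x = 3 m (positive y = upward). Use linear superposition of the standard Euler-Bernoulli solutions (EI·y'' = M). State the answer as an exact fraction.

y(3) = -79/937500 m

Load 1 — point force P=14 kN at a=2 m (b=L-a=4):
  y_1 = -Pa²(L-x)²(3bL-(3b+a)(L-x))/(6L³EI)  [x>a] = -14·2²·(6-3)²·(3·4·6-(3·4+2)·(6-3))/(6·6³·100000) = -7/60000 m
Load 2 — applied couple M₀=9 kN·m at a=12/5 m (b=L-a=18/5):
  y_2 = (R_Ax³/6 - M_Ax²/2 - M₀(x-a)²/2)/EI  [x>a] with R_A=54/25, M_A=27/25 = ((54/25)·3³/6 - (27/25)·3²/2 - 9·(3-(12/5))²/2)/100000 = 81/2500000 m
Superposition: y = Σ y_i = -79/937500 m ≈ -0.000084 m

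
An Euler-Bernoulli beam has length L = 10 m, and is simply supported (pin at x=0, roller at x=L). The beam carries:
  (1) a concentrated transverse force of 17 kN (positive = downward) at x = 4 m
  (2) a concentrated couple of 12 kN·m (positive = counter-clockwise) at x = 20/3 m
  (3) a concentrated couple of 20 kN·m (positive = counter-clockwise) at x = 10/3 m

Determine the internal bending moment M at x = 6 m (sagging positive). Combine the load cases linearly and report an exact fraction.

Load 1 — point force P=17 kN at a=4 m (b=L-a=6):
  M_1 = Pa(L-x)/L  [x>a] = 17·4·(10-6)/10 = 136/5 kN·m
Load 2 — applied couple M₀=12 kN·m at a=20/3 m (b=L-a=10/3):
  M_2 = M₀x/L  [x≤a] = 12·6/10 = 36/5 kN·m
Load 3 — applied couple M₀=20 kN·m at a=10/3 m (b=L-a=20/3):
  M_3 = M₀x/L - M₀  [x>a] = 20·6/10 - 20 = -8 kN·m
Superposition: M = Σ M_i = 132/5 kN·m ≈ 26.400000 kN·m

M(6) = 132/5 kN·m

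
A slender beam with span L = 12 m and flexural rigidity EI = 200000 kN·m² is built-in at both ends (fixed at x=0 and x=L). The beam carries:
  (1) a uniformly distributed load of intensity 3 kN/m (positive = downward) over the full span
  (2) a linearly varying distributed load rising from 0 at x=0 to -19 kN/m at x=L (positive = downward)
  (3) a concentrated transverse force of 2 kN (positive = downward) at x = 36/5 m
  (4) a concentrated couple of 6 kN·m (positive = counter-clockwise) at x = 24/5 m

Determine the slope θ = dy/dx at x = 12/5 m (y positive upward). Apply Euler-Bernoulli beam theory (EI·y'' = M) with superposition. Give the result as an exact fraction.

Load 1 — uniform load w=3 kN/m over full span:
  θ_1 = -wx(L-x)(L-2x)/(12EI) = -3·(12/5)·(12-(12/5))·(12-2·(12/5))/(12·200000) = -81/390625 rad
Load 2 — triangular load w₀=-19 kN/m (0→w₀ over full span):
  θ_2 = -w₀(2x(L-x)(L-2x)(x+2L)+x²(L-x)²)/(120LEI) = -(-19)·(2·(12/5)·(12-(12/5))·(12-2·(12/5))·((12/5)+2·12)+(12/5)²·(12-(12/5))²)/(120·12·200000) = 1197/1953125 rad
Load 3 — point force P=2 kN at a=36/5 m (b=L-a=24/5):
  θ_3 = -Pb²x(2aL-(3a+b)x)/(2L³EI)  [x≤a] = -2·(24/5)²·(12/5)·(2·(36/5)·12-(3·(36/5)+(24/5))·(12/5))/(2·12³·200000) = -171/9765625 rad
Load 4 — applied couple M₀=6 kN·m at a=24/5 m (b=L-a=36/5):
  θ_4 = (R_Ax²/2 - M_Ax)/EI  [x≤a] with R_A=18/25, M_A=18/25 = ((18/25)·(12/5)²/2 - (18/25)·(12/5))/200000 = 27/15625000 rad
Superposition: θ = Σ θ_i = 30447/78125000 rad ≈ 0.000390 rad

θ(12/5) = 30447/78125000 rad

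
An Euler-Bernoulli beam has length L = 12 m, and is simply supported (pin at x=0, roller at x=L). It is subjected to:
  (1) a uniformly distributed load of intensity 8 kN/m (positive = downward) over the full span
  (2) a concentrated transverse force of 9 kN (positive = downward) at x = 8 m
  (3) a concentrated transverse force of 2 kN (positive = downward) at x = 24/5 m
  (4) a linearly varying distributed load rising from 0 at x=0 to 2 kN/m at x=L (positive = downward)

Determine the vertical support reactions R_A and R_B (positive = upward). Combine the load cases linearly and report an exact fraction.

R_A = 281/5 kN, R_B = 314/5 kN

Load 1 — uniform load w=8 kN/m over full span:
  R_A = wL/2 = 8·12/2 = 48 kN
  R_B = wL/2 = 8·12/2 = 48 kN
Load 2 — point force P=9 kN at a=8 m (b=L-a=4):
  R_A = Pb/L = 9·4/12 = 3 kN
  R_B = Pa/L = 9·8/12 = 6 kN
Load 3 — point force P=2 kN at a=24/5 m (b=L-a=36/5):
  R_A = Pb/L = 2·(36/5)/12 = 6/5 kN
  R_B = Pa/L = 2·(24/5)/12 = 4/5 kN
Load 4 — triangular load w₀=2 kN/m (0→w₀ over full span):
  R_A = w₀L/6 = 2·12/6 = 4 kN
  R_B = w₀L/3 = 2·12/3 = 8 kN
Superposition: R_A = 281/5 kN, R_B = 314/5 kN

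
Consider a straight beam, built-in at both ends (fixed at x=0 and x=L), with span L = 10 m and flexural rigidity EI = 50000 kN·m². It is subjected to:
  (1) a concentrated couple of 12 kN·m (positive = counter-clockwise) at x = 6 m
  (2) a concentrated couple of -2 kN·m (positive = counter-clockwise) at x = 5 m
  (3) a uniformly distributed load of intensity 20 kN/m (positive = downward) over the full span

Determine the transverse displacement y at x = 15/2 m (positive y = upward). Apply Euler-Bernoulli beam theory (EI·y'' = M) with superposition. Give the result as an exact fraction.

Load 1 — applied couple M₀=12 kN·m at a=6 m (b=L-a=4):
  y_1 = (R_Ax³/6 - M_Ax²/2 - M₀(x-a)²/2)/EI  [x>a] with R_A=216/125, M_A=96/25 = ((216/125)·(15/2)³/6 - (96/25)·(15/2)²/2 - 12·((15/2)-6)²/2)/50000 = 0 m
Load 2 — applied couple M₀=-2 kN·m at a=5 m (b=L-a=5):
  y_2 = (R_Ax³/6 - M_Ax²/2 - M₀(x-a)²/2)/EI  [x>a] with R_A=-3/10, M_A=-1/2 = ((-3/10)·(15/2)³/6 - (-1/2)·(15/2)²/2 - (-2)·((15/2)-5)²/2)/50000 = -1/64000 m
Load 3 — uniform load w=20 kN/m over full span:
  y_3 = -wx²(L-x)²/(24EI) = -20·(15/2)²·(10-(15/2))²/(24·50000) = -3/512 m
Superposition: y = Σ y_i = -47/8000 m ≈ -0.005875 m

y(15/2) = -47/8000 m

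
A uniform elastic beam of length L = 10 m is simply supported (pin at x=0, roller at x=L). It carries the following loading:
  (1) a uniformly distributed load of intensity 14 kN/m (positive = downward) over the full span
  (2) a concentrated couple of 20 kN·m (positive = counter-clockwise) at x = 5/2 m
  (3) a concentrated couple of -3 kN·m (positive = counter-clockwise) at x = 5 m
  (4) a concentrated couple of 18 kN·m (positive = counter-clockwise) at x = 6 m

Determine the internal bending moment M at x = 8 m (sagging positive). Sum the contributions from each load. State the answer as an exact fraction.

Load 1 — uniform load w=14 kN/m over full span:
  M_1 = wx(L-x)/2 = 14·8·(10-8)/2 = 112 kN·m
Load 2 — applied couple M₀=20 kN·m at a=5/2 m (b=L-a=15/2):
  M_2 = M₀x/L - M₀  [x>a] = 20·8/10 - 20 = -4 kN·m
Load 3 — applied couple M₀=-3 kN·m at a=5 m (b=L-a=5):
  M_3 = M₀x/L - M₀  [x>a] = (-3)·8/10 - (-3) = 3/5 kN·m
Load 4 — applied couple M₀=18 kN·m at a=6 m (b=L-a=4):
  M_4 = M₀x/L - M₀  [x>a] = 18·8/10 - 18 = -18/5 kN·m
Superposition: M = Σ M_i = 105 kN·m ≈ 105.000000 kN·m

M(8) = 105 kN·m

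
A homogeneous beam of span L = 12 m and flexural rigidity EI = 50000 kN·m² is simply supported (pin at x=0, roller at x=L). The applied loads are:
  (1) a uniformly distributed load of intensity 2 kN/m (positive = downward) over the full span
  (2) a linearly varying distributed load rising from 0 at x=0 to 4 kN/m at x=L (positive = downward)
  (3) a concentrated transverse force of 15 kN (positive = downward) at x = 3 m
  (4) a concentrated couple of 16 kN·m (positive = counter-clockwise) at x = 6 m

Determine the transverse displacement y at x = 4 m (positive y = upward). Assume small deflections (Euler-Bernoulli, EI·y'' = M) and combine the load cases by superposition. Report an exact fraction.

Load 1 — uniform load w=2 kN/m over full span:
  y_1 = -wx(L³-2Lx²+x³)/(24EI) = -2·4·(12³-2·12·4²+4³)/(24·50000) = -88/9375 m
Load 2 — triangular load w₀=4 kN/m (0→w₀ over full span):
  y_2 = -w₀x(7L⁴-10L²x²+3x⁴)/(360LEI) = -4·4·(7·12⁴-10·12²·4²+3·4⁴)/(360·12·50000) = -256/28125 m
Load 3 — point force P=15 kN at a=3 m (b=L-a=9):
  y_3 = -Pa(L-x)(2Lx-a²-x²)/(6LEI)  [x>a] = -15·3·(12-4)·(2·12·4-3²-4²)/(6·12·50000) = -71/10000 m
Load 4 — applied couple M₀=16 kN·m at a=6 m (b=L-a=6):
  y_4 = (M₀x³/(6L)+C₁x)/EI  [x≤a] with C₁=M₀(3b²-L²)/(6L)=-8 = (16·4³/(6·12)+(-8)·4)/50000 = -2/5625 m
Superposition: y = Σ y_i = -467/18000 m ≈ -0.025944 m

y(4) = -467/18000 m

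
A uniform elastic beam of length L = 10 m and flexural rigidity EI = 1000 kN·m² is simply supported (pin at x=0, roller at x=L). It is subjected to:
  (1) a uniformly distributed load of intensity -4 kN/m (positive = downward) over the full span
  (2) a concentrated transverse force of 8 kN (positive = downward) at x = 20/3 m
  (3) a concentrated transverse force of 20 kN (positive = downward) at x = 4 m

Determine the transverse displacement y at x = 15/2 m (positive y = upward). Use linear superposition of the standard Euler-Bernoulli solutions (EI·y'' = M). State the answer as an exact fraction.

Load 1 — uniform load w=-4 kN/m over full span:
  y_1 = -wx(L³-2Lx²+x³)/(24EI) = -(-4)·(15/2)·(10³-2·10·(15/2)²+(15/2)³)/(24·1000) = 95/256 m
Load 2 — point force P=8 kN at a=20/3 m (b=L-a=10/3):
  y_2 = -Pa(L-x)(2Lx-a²-x²)/(6LEI)  [x>a] = -8·(20/3)·(10-(15/2))·(2·10·(15/2)-(20/3)²-(15/2)²)/(6·10·1000) = -71/648 m
Load 3 — point force P=20 kN at a=4 m (b=L-a=6):
  y_3 = -Pa(L-x)(2Lx-a²-x²)/(6LEI)  [x>a] = -20·4·(10-(15/2))·(2·10·(15/2)-4²-(15/2)²)/(6·10·1000) = -311/1200 m
Superposition: y = Σ y_i = 1223/518400 m ≈ 0.002359 m

y(15/2) = 1223/518400 m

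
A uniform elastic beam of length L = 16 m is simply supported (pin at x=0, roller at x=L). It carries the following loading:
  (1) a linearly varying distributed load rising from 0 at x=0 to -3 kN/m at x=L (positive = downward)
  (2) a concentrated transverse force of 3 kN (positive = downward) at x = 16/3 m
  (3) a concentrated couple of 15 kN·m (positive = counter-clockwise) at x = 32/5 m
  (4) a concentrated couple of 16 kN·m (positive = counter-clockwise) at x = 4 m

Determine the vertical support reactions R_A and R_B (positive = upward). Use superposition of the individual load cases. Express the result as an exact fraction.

Load 1 — triangular load w₀=-3 kN/m (0→w₀ over full span):
  R_A = w₀L/6 = (-3)·16/6 = -8 kN
  R_B = w₀L/3 = (-3)·16/3 = -16 kN
Load 2 — point force P=3 kN at a=16/3 m (b=L-a=32/3):
  R_A = Pb/L = 3·(32/3)/16 = 2 kN
  R_B = Pa/L = 3·(16/3)/16 = 1 kN
Load 3 — applied couple M₀=15 kN·m at a=32/5 m (b=L-a=48/5):
  R_A = M₀/L = 15/16 kN
  R_B = -M₀/L = -15/16 kN
Load 4 — applied couple M₀=16 kN·m at a=4 m (b=L-a=12):
  R_A = M₀/L = 16/16 = 1 kN
  R_B = -M₀/L = -16/16 = -1 kN
Superposition: R_A = -65/16 kN, R_B = -271/16 kN

R_A = -65/16 kN, R_B = -271/16 kN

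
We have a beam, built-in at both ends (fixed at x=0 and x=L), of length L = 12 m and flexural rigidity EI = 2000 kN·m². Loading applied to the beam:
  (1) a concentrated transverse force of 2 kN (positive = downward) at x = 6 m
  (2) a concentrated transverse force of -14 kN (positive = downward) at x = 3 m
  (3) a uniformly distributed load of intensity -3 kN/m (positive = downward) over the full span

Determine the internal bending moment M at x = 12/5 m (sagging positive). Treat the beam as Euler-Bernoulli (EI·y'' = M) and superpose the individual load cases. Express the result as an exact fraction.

Load 1 — point force P=2 kN at a=6 m (b=L-a=6):
  M_1 = Pb²(3a+b)x/L³ - Pab²/L²  [x≤a] = 2·6²·(3·6+6)·(12/5)/12³ - 2·6·6²/12² = -3/5 kN·m
Load 2 — point force P=-14 kN at a=3 m (b=L-a=9):
  M_2 = Pb²(3a+b)x/L³ - Pab²/L²  [x≤a] = (-14)·9²·(3·3+9)·(12/5)/12³ - (-14)·3·9²/12² = -189/40 kN·m
Load 3 — uniform load w=-3 kN/m over full span:
  M_3 = wLx/2 - wL²/12 - wx²/2 = (-3)·12·(12/5)/2 - (-3)·12²/12 - (-3)·(12/5)²/2 = 36/25 kN·m
Superposition: M = Σ M_i = -777/200 kN·m ≈ -3.885000 kN·m

M(12/5) = -777/200 kN·m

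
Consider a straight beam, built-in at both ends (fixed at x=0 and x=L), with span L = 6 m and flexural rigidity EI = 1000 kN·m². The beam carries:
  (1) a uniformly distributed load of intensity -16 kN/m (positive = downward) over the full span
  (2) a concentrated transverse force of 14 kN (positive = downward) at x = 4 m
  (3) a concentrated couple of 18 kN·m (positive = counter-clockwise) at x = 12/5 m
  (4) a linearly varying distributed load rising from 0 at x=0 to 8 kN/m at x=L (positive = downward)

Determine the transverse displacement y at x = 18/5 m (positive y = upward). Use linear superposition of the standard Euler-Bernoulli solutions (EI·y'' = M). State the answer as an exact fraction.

Load 1 — uniform load w=-16 kN/m over full span:
  y_1 = -wx²(L-x)²/(24EI) = -(-16)·(18/5)²·(6-(18/5))²/(24·1000) = 3888/78125 m
Load 2 — point force P=14 kN at a=4 m (b=L-a=2):
  y_2 = -Pb²x²(3aL-(3a+b)x)/(6L³EI)  [x≤a] = -14·2²·(18/5)²·(3·4·6-(3·4+2)·(18/5))/(6·6³·1000) = -189/15625 m
Load 3 — applied couple M₀=18 kN·m at a=12/5 m (b=L-a=18/5):
  y_3 = (R_Ax³/6 - M_Ax²/2 - M₀(x-a)²/2)/EI  [x>a] with R_A=108/25, M_A=54/25 = ((108/25)·(18/5)³/6 - (54/25)·(18/5)²/2 - 18·((18/5)-(12/5))²/2)/1000 = 2592/390625 m
Load 4 — triangular load w₀=8 kN/m (0→w₀ over full span):
  y_4 = -w₀x²(L-x)²(x+2L)/(120LEI) = -8·(18/5)²·(6-(18/5))²·((18/5)+2·6)/(120·6·1000) = -25272/1953125 m
Superposition: y = Σ y_i = 61263/1953125 m ≈ 0.031367 m

y(18/5) = 61263/1953125 m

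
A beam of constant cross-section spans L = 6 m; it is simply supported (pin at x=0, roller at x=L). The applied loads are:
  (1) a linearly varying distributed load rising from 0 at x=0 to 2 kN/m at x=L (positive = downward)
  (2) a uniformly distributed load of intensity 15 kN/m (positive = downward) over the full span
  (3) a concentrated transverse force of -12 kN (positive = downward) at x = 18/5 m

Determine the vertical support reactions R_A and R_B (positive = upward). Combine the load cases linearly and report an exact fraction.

R_A = 211/5 kN, R_B = 209/5 kN

Load 1 — triangular load w₀=2 kN/m (0→w₀ over full span):
  R_A = w₀L/6 = 2·6/6 = 2 kN
  R_B = w₀L/3 = 2·6/3 = 4 kN
Load 2 — uniform load w=15 kN/m over full span:
  R_A = wL/2 = 15·6/2 = 45 kN
  R_B = wL/2 = 15·6/2 = 45 kN
Load 3 — point force P=-12 kN at a=18/5 m (b=L-a=12/5):
  R_A = Pb/L = (-12)·(12/5)/6 = -24/5 kN
  R_B = Pa/L = (-12)·(18/5)/6 = -36/5 kN
Superposition: R_A = 211/5 kN, R_B = 209/5 kN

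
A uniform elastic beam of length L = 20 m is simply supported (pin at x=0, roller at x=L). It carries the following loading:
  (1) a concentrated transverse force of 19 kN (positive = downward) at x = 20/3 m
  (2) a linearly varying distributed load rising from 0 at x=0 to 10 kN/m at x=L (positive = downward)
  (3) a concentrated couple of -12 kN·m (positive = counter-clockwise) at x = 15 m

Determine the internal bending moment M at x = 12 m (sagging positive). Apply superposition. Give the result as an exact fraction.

M(12) = 4492/15 kN·m

Load 1 — point force P=19 kN at a=20/3 m (b=L-a=40/3):
  M_1 = Pa(L-x)/L  [x>a] = 19·(20/3)·(20-12)/20 = 152/3 kN·m
Load 2 — triangular load w₀=10 kN/m (0→w₀ over full span):
  M_2 = w₀Lx/6 - w₀x³/(6L) = 10·20·12/6 - 10·12³/(6·20) = 256 kN·m
Load 3 — applied couple M₀=-12 kN·m at a=15 m (b=L-a=5):
  M_3 = M₀x/L  [x≤a] = (-12)·12/20 = -36/5 kN·m
Superposition: M = Σ M_i = 4492/15 kN·m ≈ 299.466667 kN·m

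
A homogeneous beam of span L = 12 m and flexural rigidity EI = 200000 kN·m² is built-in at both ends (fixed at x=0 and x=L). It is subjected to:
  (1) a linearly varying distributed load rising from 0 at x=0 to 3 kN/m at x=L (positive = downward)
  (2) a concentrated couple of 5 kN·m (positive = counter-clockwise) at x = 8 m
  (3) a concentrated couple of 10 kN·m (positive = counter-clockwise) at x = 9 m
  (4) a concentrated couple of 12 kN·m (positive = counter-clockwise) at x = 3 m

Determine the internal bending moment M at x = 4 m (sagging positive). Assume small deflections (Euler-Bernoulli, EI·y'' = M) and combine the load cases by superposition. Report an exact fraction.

Load 1 — triangular load w₀=3 kN/m (0→w₀ over full span):
  M_1 = 3w₀Lx/20 - w₀L²/30 - w₀x³/(6L) = 3·3·12·4/20 - 3·12²/30 - 3·4³/(6·12) = 68/15 kN·m
Load 2 — applied couple M₀=5 kN·m at a=8 m (b=L-a=4):
  M_2 = R_Ax - M_A  [x≤a] with R_A=5/9, M_A=5/3 = (5/9)·4 - (5/3) = 5/9 kN·m
Load 3 — applied couple M₀=10 kN·m at a=9 m (b=L-a=3):
  M_3 = R_Ax - M_A  [x≤a] with R_A=15/16, M_A=25/8 = (15/16)·4 - (25/8) = 5/8 kN·m
Load 4 — applied couple M₀=12 kN·m at a=3 m (b=L-a=9):
  M_4 = R_Ax - M_A - M₀  [x>a] with R_A=9/8, M_A=-9/4 = (9/8)·4 - (-9/4) - 12 = -21/4 kN·m
Superposition: M = Σ M_i = 167/360 kN·m ≈ 0.463889 kN·m

M(4) = 167/360 kN·m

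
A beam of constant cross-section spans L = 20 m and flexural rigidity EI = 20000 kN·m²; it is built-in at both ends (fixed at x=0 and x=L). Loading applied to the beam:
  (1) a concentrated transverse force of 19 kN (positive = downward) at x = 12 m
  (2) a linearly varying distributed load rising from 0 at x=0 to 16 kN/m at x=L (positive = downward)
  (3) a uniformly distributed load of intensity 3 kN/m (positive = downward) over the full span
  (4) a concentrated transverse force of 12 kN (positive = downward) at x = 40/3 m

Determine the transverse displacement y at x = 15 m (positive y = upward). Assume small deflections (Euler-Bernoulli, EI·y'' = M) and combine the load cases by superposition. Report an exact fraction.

Load 1 — point force P=19 kN at a=12 m (b=L-a=8):
  y_1 = -Pa²(L-x)²(3bL-(3b+a)(L-x))/(6L³EI)  [x>a] = -19·12²·(20-15)²·(3·8·20-(3·8+12)·(20-15))/(6·20³·20000) = -171/8000 m
Load 2 — triangular load w₀=16 kN/m (0→w₀ over full span):
  y_2 = -w₀x²(L-x)²(x+2L)/(120LEI) = -16·15²·(20-15)²·(15+2·20)/(120·20·20000) = -33/320 m
Load 3 — uniform load w=3 kN/m over full span:
  y_3 = -wx²(L-x)²/(24EI) = -3·15²·(20-15)²/(24·20000) = -9/256 m
Load 4 — point force P=12 kN at a=40/3 m (b=L-a=20/3):
  y_4 = -Pa²(L-x)²(3bL-(3b+a)(L-x))/(6L³EI)  [x>a] = -12·(40/3)²·(20-15)²·(3·(20/3)·20-(3·(20/3)+(40/3))·(20-15))/(6·20³·20000) = -7/540 m
Superposition: y = Σ y_i = -149143/864000 m ≈ -0.172619 m

y(15) = -149143/864000 m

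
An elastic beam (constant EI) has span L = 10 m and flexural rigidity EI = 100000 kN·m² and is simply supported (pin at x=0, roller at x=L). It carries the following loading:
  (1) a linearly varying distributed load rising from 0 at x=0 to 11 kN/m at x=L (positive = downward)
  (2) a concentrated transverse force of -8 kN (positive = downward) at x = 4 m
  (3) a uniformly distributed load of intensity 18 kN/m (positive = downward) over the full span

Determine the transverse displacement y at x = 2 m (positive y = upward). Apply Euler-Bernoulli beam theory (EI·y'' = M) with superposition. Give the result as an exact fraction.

Load 1 — triangular load w₀=11 kN/m (0→w₀ over full span):
  y_1 = -w₀x(7L⁴-10L²x²+3x⁴)/(360LEI) = -11·2·(7·10⁴-10·10²·2²+3·2⁴)/(360·10·100000) = -946/234375 m
Load 2 — point force P=-8 kN at a=4 m (b=L-a=6):
  y_2 = -Pbx(L²-b²-x²)/(6LEI)  [x≤a] = -(-8)·6·2·(10²-6²-2²)/(6·10·100000) = 3/3125 m
Load 3 — uniform load w=18 kN/m over full span:
  y_3 = -wx(L³-2Lx²+x³)/(24EI) = -18·2·(10³-2·10·2²+2³)/(24·100000) = -87/6250 m
Superposition: y = Σ y_i = -7967/468750 m ≈ -0.016996 m

y(2) = -7967/468750 m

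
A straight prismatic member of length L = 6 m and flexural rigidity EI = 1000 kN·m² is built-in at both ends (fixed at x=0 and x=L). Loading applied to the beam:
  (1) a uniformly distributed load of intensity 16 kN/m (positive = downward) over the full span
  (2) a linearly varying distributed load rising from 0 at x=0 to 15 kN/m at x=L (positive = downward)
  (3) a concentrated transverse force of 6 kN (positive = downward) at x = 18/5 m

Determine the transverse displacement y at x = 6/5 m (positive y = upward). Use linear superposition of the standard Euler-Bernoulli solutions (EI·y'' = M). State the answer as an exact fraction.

y(6/5) = -64692/1953125 m

Load 1 — uniform load w=16 kN/m over full span:
  y_1 = -wx²(L-x)²/(24EI) = -16·(6/5)²·(6-(6/5))²/(24·1000) = -1728/78125 m
Load 2 — triangular load w₀=15 kN/m (0→w₀ over full span):
  y_2 = -w₀x²(L-x)²(x+2L)/(120LEI) = -15·(6/5)²·(6-(6/5))²·((6/5)+2·6)/(120·6·1000) = -3564/390625 m
Load 3 — point force P=6 kN at a=18/5 m (b=L-a=12/5):
  y_3 = -Pb²x²(3aL-(3a+b)x)/(6L³EI)  [x≤a] = -6·(12/5)²·(6/5)²·(3·(18/5)·6-(3·(18/5)+(12/5))·(6/5))/(6·6³·1000) = -3672/1953125 m
Superposition: y = Σ y_i = -64692/1953125 m ≈ -0.033122 m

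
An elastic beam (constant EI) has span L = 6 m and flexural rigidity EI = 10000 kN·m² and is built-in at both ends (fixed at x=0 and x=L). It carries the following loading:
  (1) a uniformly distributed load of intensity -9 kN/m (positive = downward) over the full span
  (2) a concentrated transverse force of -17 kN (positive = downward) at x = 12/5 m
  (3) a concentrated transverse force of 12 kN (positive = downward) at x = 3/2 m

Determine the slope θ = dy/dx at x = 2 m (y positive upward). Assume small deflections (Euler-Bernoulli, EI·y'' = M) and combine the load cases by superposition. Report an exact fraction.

Load 1 — uniform load w=-9 kN/m over full span:
  θ_1 = -wx(L-x)(L-2x)/(12EI) = -(-9)·2·(6-2)·(6-2·2)/(12·10000) = 3/2500 rad
Load 2 — point force P=-17 kN at a=12/5 m (b=L-a=18/5):
  θ_2 = -Pb²x(2aL-(3a+b)x)/(2L³EI)  [x≤a] = -(-17)·(18/5)²·2·(2·(12/5)·6-(3·(12/5)+(18/5))·2)/(2·6³·10000) = 459/625000 rad
Load 3 — point force P=12 kN at a=3/2 m (b=L-a=9/2):
  θ_3 = Pa²(L-x)(2bL-(3b+a)(L-x))/(2L³EI)  [x>a] = 12·(3/2)²·(6-2)·(2·(9/2)·6-(3·(9/2)+(3/2))·(6-2))/(2·6³·10000) = -3/20000 rad
Superposition: θ = Σ θ_i = 4461/2500000 rad ≈ 0.001784 rad

θ(2) = 4461/2500000 rad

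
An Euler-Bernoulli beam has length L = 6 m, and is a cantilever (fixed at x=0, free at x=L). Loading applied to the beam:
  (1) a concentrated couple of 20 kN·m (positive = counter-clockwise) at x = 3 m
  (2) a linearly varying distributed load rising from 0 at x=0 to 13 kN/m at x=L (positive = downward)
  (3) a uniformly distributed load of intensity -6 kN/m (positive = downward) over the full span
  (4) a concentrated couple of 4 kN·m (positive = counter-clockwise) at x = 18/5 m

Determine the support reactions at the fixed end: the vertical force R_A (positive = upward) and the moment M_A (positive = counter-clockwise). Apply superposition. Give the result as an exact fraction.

R_A = 3 kN, M_A = 24 kN·m

Load 1 — applied couple M₀=20 kN·m at a=3 m (b=L-a=3):
  R_A = 0 kN
  M_A = -M₀ = -20 kN·m
Load 2 — triangular load w₀=13 kN/m (0→w₀ over full span):
  R_A = w₀L/2 = 13·6/2 = 39 kN
  M_A = w₀L²/3 = 13·6²/3 = 156 kN·m
Load 3 — uniform load w=-6 kN/m over full span:
  R_A = wL = (-6)·6 = -36 kN
  M_A = wL²/2 = (-6)·6²/2 = -108 kN·m
Load 4 — applied couple M₀=4 kN·m at a=18/5 m (b=L-a=12/5):
  R_A = 0 kN
  M_A = -M₀ = -4 kN·m
Superposition: R_A = 3 kN, M_A = 24 kN·m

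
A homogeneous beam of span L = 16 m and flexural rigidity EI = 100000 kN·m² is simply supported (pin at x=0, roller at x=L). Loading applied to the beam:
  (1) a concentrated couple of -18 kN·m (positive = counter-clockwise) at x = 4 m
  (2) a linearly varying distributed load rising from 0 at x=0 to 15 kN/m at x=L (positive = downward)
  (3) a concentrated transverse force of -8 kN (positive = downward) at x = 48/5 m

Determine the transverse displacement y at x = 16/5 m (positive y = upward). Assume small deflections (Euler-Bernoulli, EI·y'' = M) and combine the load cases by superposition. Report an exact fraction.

y(16/5) = -1974211/58593750 m

Load 1 — applied couple M₀=-18 kN·m at a=4 m (b=L-a=12):
  y_1 = (M₀x³/(6L)+C₁x)/EI  [x≤a] with C₁=M₀(3b²-L²)/(6L)=-33 = ((-18)·(16/5)³/(6·16)+(-33)·(16/5))/100000 = -873/781250 m
Load 2 — triangular load w₀=15 kN/m (0→w₀ over full span):
  y_2 = -w₀x(7L⁴-10L²x²+3x⁴)/(360LEI) = -15·(16/5)·(7·16⁴-10·16²·(16/5)²+3·(16/5)⁴)/(360·16·100000) = -352256/9765625 m
Load 3 — point force P=-8 kN at a=48/5 m (b=L-a=32/5):
  y_3 = -Pbx(L²-b²-x²)/(6LEI)  [x≤a] = -(-8)·(32/5)·(16/5)·(16²-(32/5)²-(16/5)²)/(6·16·100000) = 4096/1171875 m
Superposition: y = Σ y_i = -1974211/58593750 m ≈ -0.033693 m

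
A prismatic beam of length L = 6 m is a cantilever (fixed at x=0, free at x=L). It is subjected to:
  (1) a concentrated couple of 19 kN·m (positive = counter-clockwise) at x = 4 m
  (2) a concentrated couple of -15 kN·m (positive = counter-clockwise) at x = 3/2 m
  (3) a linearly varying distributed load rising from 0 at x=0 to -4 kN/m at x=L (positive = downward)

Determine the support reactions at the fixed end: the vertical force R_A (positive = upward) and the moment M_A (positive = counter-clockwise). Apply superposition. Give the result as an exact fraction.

R_A = -12 kN, M_A = -52 kN·m

Load 1 — applied couple M₀=19 kN·m at a=4 m (b=L-a=2):
  R_A = 0 kN
  M_A = -M₀ = -19 kN·m
Load 2 — applied couple M₀=-15 kN·m at a=3/2 m (b=L-a=9/2):
  R_A = 0 kN
  M_A = -M₀ = -(-15) = 15 kN·m
Load 3 — triangular load w₀=-4 kN/m (0→w₀ over full span):
  R_A = w₀L/2 = (-4)·6/2 = -12 kN
  M_A = w₀L²/3 = (-4)·6²/3 = -48 kN·m
Superposition: R_A = -12 kN, M_A = -52 kN·m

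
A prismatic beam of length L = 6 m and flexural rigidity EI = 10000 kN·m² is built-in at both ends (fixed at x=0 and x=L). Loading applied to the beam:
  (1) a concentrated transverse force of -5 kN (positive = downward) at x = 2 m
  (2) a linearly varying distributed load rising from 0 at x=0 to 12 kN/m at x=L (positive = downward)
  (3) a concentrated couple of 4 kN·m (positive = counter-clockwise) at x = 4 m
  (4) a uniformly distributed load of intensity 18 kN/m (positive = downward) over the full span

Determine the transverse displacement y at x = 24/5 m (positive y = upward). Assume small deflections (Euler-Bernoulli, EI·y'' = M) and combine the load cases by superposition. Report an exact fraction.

Load 1 — point force P=-5 kN at a=2 m (b=L-a=4):
  y_1 = -Pa²(L-x)²(3bL-(3b+a)(L-x))/(6L³EI)  [x>a] = -(-5)·2²·(6-(24/5))²·(3·4·6-(3·4+2)·(6-(24/5)))/(6·6³·10000) = 23/187500 m
Load 2 — triangular load w₀=12 kN/m (0→w₀ over full span):
  y_2 = -w₀x²(L-x)²(x+2L)/(120LEI) = -12·(24/5)²·(6-(24/5))²·((24/5)+2·6)/(120·6·10000) = -9072/9765625 m
Load 3 — applied couple M₀=4 kN·m at a=4 m (b=L-a=2):
  y_3 = (R_Ax³/6 - M_Ax²/2 - M₀(x-a)²/2)/EI  [x>a] with R_A=8/9, M_A=4/3 = ((8/9)·(24/5)³/6 - (4/3)·(24/5)²/2 - 4·((24/5)-4)²/2)/10000 = -2/78125 m
Load 4 — uniform load w=18 kN/m over full span:
  y_4 = -wx²(L-x)²/(24EI) = -18·(24/5)²·(6-(24/5))²/(24·10000) = -972/390625 m
Superposition: y = Σ y_i = -389089/117187500 m ≈ -0.003320 m

y(24/5) = -389089/117187500 m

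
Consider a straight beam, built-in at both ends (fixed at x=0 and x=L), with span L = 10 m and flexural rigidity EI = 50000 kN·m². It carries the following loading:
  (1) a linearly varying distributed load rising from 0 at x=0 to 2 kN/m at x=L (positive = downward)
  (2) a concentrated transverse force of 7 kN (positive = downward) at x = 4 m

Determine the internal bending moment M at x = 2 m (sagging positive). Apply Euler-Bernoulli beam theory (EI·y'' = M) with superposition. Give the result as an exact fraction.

M(2) = -728/375 kN·m

Load 1 — triangular load w₀=2 kN/m (0→w₀ over full span):
  M_1 = 3w₀Lx/20 - w₀L²/30 - w₀x³/(6L) = 3·2·10·2/20 - 2·10²/30 - 2·2³/(6·10) = -14/15 kN·m
Load 2 — point force P=7 kN at a=4 m (b=L-a=6):
  M_2 = Pb²(3a+b)x/L³ - Pab²/L²  [x≤a] = 7·6²·(3·4+6)·2/10³ - 7·4·6²/10² = -126/125 kN·m
Superposition: M = Σ M_i = -728/375 kN·m ≈ -1.941333 kN·m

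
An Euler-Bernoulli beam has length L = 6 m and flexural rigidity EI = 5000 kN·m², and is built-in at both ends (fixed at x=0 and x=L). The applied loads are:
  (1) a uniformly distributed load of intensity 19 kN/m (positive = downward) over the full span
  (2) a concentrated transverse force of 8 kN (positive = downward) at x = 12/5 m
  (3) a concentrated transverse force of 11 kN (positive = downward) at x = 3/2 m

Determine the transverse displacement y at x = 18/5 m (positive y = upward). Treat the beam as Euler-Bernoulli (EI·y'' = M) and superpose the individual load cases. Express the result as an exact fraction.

Load 1 — uniform load w=19 kN/m over full span:
  y_1 = -wx²(L-x)²/(24EI) = -19·(18/5)²·(6-(18/5))²/(24·5000) = -4617/390625 m
Load 2 — point force P=8 kN at a=12/5 m (b=L-a=18/5):
  y_2 = -Pa²(L-x)²(3bL-(3b+a)(L-x))/(6L³EI)  [x>a] = -8·(12/5)²·(6-(18/5))²·(3·(18/5)·6-(3·(18/5)+(12/5))·(6-(18/5)))/(6·6³·5000) = -13248/9765625 m
Load 3 — point force P=11 kN at a=3/2 m (b=L-a=9/2):
  y_3 = -Pa²(L-x)²(3bL-(3b+a)(L-x))/(6L³EI)  [x>a] = -11·(3/2)²·(6-(18/5))²·(3·(9/2)·6-(3·(9/2)+(3/2))·(6-(18/5)))/(6·6³·5000) = -99/100000 m
Superposition: y = Σ y_i = -4426911/312500000 m ≈ -0.014166 m

y(18/5) = -4426911/312500000 m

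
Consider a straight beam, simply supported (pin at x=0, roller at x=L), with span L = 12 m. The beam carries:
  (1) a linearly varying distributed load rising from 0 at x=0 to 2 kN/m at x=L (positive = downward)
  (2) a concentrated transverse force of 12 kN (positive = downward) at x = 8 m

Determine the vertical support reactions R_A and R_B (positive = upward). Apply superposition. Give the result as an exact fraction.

Load 1 — triangular load w₀=2 kN/m (0→w₀ over full span):
  R_A = w₀L/6 = 2·12/6 = 4 kN
  R_B = w₀L/3 = 2·12/3 = 8 kN
Load 2 — point force P=12 kN at a=8 m (b=L-a=4):
  R_A = Pb/L = 12·4/12 = 4 kN
  R_B = Pa/L = 12·8/12 = 8 kN
Superposition: R_A = 8 kN, R_B = 16 kN

R_A = 8 kN, R_B = 16 kN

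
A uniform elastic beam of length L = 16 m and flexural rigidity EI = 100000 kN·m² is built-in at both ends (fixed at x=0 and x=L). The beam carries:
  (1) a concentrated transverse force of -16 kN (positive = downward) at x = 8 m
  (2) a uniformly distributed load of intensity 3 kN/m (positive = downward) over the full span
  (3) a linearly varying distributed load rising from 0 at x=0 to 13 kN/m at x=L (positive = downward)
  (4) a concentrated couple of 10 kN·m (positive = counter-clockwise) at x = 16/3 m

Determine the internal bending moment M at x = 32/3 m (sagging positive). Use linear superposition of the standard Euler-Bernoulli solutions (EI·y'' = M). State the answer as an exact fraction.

Load 1 — point force P=-16 kN at a=8 m (b=L-a=8):
  M_1 = Pa²(a+3b)(L-x)/L³ - Pa²b/L²  [x>a] = (-16)·8²·(8+3·8)·(16-(32/3))/16³ - (-16)·8²·8/16² = -32/3 kN·m
Load 2 — uniform load w=3 kN/m over full span:
  M_2 = wLx/2 - wL²/12 - wx²/2 = 3·16·(32/3)/2 - 3·16²/12 - 3·(32/3)²/2 = 64/3 kN·m
Load 3 — triangular load w₀=13 kN/m (0→w₀ over full span):
  M_3 = 3w₀Lx/20 - w₀L²/30 - w₀x³/(6L) = 3·13·16·(32/3)/20 - 13·16²/30 - 13·(32/3)³/(6·16) = 23296/405 kN·m
Load 4 — applied couple M₀=10 kN·m at a=16/3 m (b=L-a=32/3):
  M_4 = R_Ax - M_A - M₀  [x>a] with R_A=5/6, M_A=0 = (5/6)·(32/3) - 0 - 10 = -10/9 kN·m
Superposition: M = Σ M_i = 27166/405 kN·m ≈ 67.076543 kN·m

M(32/3) = 27166/405 kN·m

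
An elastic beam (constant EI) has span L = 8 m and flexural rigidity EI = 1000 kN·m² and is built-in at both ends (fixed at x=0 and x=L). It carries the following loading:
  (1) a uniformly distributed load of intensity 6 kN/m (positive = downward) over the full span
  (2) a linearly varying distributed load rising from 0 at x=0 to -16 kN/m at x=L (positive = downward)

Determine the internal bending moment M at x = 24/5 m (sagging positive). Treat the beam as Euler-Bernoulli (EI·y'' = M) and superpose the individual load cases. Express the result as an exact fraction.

Load 1 — uniform load w=6 kN/m over full span:
  M_1 = wLx/2 - wL²/12 - wx²/2 = 6·8·(24/5)/2 - 6·8²/12 - 6·(24/5)²/2 = 352/25 kN·m
Load 2 — triangular load w₀=-16 kN/m (0→w₀ over full span):
  M_2 = 3w₀Lx/20 - w₀L²/30 - w₀x³/(6L) = 3·(-16)·8·(24/5)/20 - (-16)·8²/30 - (-16)·(24/5)³/(6·8) = -7936/375 kN·m
Superposition: M = Σ M_i = -2656/375 kN·m ≈ -7.082667 kN·m

M(24/5) = -2656/375 kN·m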